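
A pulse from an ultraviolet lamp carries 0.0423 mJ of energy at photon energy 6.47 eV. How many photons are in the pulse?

4.08 × 10^13 photons

Per-photon energy: E = 1.037 × 10^-18 J (from energy = 6.47 eV).
N = E_total / E_photon = 4.23 × 10^-5 J / 1.037 × 10^-18 J = 4.08 × 10^13.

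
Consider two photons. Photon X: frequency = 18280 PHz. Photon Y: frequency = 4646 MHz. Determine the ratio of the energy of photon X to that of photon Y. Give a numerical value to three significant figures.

E_X = 1.211e-14 J (from frequency = 18280 PHz, via E = hf).
E_Y = 3.078e-24 J (from frequency = 4646 MHz, via E = hf).
Ratio = 1.211e-14 / 3.078e-24 = 3.93e9.

3.93e9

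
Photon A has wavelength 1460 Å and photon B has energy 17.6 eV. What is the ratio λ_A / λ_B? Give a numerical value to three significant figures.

λ_A = 1.460 × 10^-7 m (from wavelength = 1460 Å, via λ given directly).
λ_B = 7.045 × 10^-8 m (from energy = 17.6 eV, via λ = hc/E).
Ratio = 1.460 × 10^-7 / 7.045 × 10^-8 = 2.07.

2.07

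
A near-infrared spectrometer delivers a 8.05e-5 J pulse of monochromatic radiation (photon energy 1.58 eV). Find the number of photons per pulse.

Per-photon energy: E = 2.531e-19 J (from energy = 1.58 eV).
N = E_total / E_photon = 8.05e-5 J / 2.531e-19 J = 3.18e14.

3.18e14 photons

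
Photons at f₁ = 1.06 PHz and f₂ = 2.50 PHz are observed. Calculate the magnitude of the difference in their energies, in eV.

Using E = hf: E₁ = 7.024·10^-19 J, E₂ = 1.657·10^-18 J.
|ΔE| = |7.024·10^-19 − 1.657·10^-18| = 9.54·10^-19 J = 5.96 eV.

5.96 eV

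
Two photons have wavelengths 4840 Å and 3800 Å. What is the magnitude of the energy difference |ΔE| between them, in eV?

Using E = hc/λ: E₁ = 4.104e-19 J, E₂ = 5.227e-19 J.
|ΔE| = |4.104e-19 − 5.227e-19| = 1.12e-19 J = 0.701 eV.

0.701 eV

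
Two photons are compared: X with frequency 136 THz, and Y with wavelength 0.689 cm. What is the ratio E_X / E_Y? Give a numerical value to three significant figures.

E_X = 9.011e-20 J (from frequency = 136 THz, via E = hf).
E_Y = 2.883e-23 J (from wavelength = 0.689 cm, via E = hc/λ).
Ratio = 9.011e-20 / 2.883e-23 = 3130.

3130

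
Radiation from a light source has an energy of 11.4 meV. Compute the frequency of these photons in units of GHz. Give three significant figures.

(h = 6.62607015e-34 J·s, 1 eV = 1.602176634e-19 J.)
First convert: E = 11.4 meV = 1.8265e-21 J.
For a photon f = E/h, so f = 2.757e12 Hz.
Converting to GHz: f = 2757 GHz ≈ 2760 GHz.

2760 GHz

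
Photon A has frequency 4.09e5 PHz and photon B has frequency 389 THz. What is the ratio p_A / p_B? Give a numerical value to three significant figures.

1.05e6

p_A = 9.040e-22 kg·m/s (from frequency = 4.09e5 PHz, via p = hf/c).
p_B = 8.598e-28 kg·m/s (from frequency = 389 THz, via p = hf/c).
Ratio = 9.040e-22 / 8.598e-28 = 1.05e6.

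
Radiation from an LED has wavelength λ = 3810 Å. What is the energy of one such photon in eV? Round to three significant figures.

3.25 eV

Use h = 6.62607015e-34 J·s, c = 2.99792458e8 m/s, 1 eV = 1.602176634e-19 J.
First convert: λ = 3810 Å = 3.81e-7 m.
Apply E = hc/λ: E = 5.214e-19 J.
Converting to eV: E = 3.254 eV ≈ 3.25 eV.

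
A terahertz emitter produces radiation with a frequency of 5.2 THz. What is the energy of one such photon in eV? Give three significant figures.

Use h = 6.62607015e-34 J·s, 1 eV = 1.602176634e-19 J.
First convert: f = 5.2 THz = 5.2e12 Hz.
Apply E = hf: E = 3.446e-21 J.
Converting to eV: E = 0.02151 eV ≈ 0.0215 eV.

0.0215 eV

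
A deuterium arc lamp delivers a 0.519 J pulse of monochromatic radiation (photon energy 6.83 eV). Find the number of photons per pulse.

4.74 × 10^17 photons

Per-photon energy: E = 1.094 × 10^-18 J (from energy = 6.83 eV).
N = E_total / E_photon = 0.519 J / 1.094 × 10^-18 J = 4.74 × 10^17.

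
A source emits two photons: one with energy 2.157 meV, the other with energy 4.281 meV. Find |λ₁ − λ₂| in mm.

Using λ = hc/E: λ₁ = 5.7480e-4 m, λ₂ = 2.8962e-4 m.
|Δλ| = |5.7480e-4 − 2.8962e-4| = 2.85e-4 m = 0.285 mm.

0.285 mm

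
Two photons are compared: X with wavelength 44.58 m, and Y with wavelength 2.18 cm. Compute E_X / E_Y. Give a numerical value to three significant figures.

4.89 × 10^-4

E_X = 4.456 × 10^-27 J (from wavelength = 44.58 m, via E = hc/λ).
E_Y = 9.112 × 10^-24 J (from wavelength = 2.18 cm, via E = hc/λ).
Ratio = 4.456 × 10^-27 / 9.112 × 10^-24 = 4.89 × 10^-4.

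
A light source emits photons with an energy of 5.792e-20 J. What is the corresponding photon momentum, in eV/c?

For a photon p = E/c, so p = 1.932e-28 kg·m/s.
Converting to eV/c: p = 0.3615 eV/c ≈ 0.362 eV/c.

0.362 eV/c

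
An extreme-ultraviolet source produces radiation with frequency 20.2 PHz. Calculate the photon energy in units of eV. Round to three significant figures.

Convert to SI: f = 20.2 PHz = 2.02 × 10^16 Hz.
The photon relation is E = hf, giving E = 1.338 × 10^-17 J.
Converting to eV: E = 83.54 eV ≈ 83.5 eV.

83.5 eV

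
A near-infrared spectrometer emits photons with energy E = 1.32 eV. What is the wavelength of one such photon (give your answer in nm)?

939 nm

Take h = 6.62607015 × 10^-34 J·s, c = 2.99792458 × 10^8 m/s, 1 eV = 1.602176634 × 10^-19 J.
Convert to SI: E = 1.32 eV = 2.1149 × 10^-19 J.
The photon relation is λ = hc/E, giving λ = 9.393 × 10^-7 m.
Converting to nm: λ = 939.3 nm ≈ 939 nm.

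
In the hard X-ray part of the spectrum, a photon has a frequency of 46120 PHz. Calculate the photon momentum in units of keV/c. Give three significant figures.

In SI units: f = 46120 PHz = 4.612e19 Hz.
The photon relation is p = hf/c, giving p = 1.019e-22 kg·m/s.
Converting to keV/c: p = 190.7 keV/c ≈ 191 keV/c.

191 keV/c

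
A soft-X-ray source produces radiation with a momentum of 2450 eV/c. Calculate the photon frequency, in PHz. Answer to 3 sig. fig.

592 PHz

Convert to SI: p = 2450 eV/c = 1.3094·10^-24 kg·m/s.
The photon relation is f = pc/h, giving f = 5.924·10^17 Hz.
Converting to PHz: f = 592.4 PHz ≈ 592 PHz.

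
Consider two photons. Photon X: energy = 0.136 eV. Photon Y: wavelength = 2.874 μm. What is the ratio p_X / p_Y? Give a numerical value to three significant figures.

0.315

p_X = 7.268 × 10^-29 kg·m/s (from energy = 0.136 eV, via p = E/c).
p_Y = 2.306 × 10^-28 kg·m/s (from wavelength = 2.874 μm, via p = h/λ).
Ratio = 7.268 × 10^-29 / 2.306 × 10^-28 = 0.315.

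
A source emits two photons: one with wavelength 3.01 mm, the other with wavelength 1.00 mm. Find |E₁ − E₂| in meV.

0.828 meV

Using E = hc/λ: E₁ = 6.599e-23 J, E₂ = 1.986e-22 J.
|ΔE| = |6.599e-23 − 1.986e-22| = 1.33e-22 J = 0.828 meV.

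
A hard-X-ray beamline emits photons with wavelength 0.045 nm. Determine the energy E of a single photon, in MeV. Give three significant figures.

0.0276 MeV

Convert to SI: λ = 0.045 nm = 4.5e-11 m.
The photon relation is E = hc/λ, giving E = 4.414e-15 J.
Converting to MeV: E = 0.02755 MeV ≈ 0.0276 MeV.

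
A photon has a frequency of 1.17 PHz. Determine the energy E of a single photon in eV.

Take h = 6.62607015·10^-34 J·s, 1 eV = 1.602176634·10^-19 J.
Convert to SI: f = 1.17 PHz = 1.17·10^15 Hz.
For a photon E = hf, so E = 7.753·10^-19 J.
Converting to eV: E = 4.839 eV ≈ 4.84 eV.

4.84 eV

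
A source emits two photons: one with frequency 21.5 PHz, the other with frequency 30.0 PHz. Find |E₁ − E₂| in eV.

Using E = hf: E₁ = 1.425e-17 J, E₂ = 1.988e-17 J.
|ΔE| = |1.425e-17 − 1.988e-17| = 5.63e-18 J = 35.2 eV.

35.2 eV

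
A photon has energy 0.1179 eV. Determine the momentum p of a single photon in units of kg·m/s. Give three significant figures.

6.30·10^-29 kg·m/s

First convert: E = 0.1179 eV = 1.8890·10^-20 J.
Since p = E/c for a photon, p = 6.301·10^-29 kg·m/s.
So p ≈ 6.30·10^-29 kg·m/s.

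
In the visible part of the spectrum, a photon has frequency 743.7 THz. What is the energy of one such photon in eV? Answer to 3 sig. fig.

3.08 eV

First convert: f = 743.7 THz = 7.437e14 Hz.
Since E = hf for a photon, E = 4.928e-19 J.
Converting to eV: E = 3.076 eV ≈ 3.08 eV.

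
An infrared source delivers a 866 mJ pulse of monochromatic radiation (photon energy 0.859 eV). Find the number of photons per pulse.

Per-photon energy: E = 1.376e-19 J (from energy = 0.859 eV).
N = E_total / E_photon = 0.866 J / 1.376e-19 J = 6.29e18.

6.29e18 photons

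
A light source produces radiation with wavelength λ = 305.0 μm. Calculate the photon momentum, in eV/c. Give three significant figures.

(h = 6.62607015e-34 J·s, c = 2.99792458e8 m/s, 1 eV = 1.602176634e-19 J.)
Convert to SI: λ = 305.0 μm = 3.050e-4 m.
The photon relation is p = h/λ, giving p = 2.172e-30 kg·m/s.
Converting to eV/c: p = 0.004065 eV/c ≈ 4.07e-3 eV/c.

4.07e-3 eV/c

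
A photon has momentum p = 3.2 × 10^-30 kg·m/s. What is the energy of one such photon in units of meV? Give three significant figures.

(c = 2.99792458 × 10^8 m/s, 1 eV = 1.602176634 × 10^-19 J.)
Apply E = pc: E = 9.593 × 10^-22 J.
Converting to meV: E = 5.988 meV ≈ 5.99 meV.

5.99 meV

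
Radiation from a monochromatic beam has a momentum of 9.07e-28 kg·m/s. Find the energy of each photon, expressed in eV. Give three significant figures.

(c = 2.99792458e8 m/s, 1 eV = 1.602176634e-19 J.)
Apply E = pc: E = 2.719e-19 J.
Converting to eV: E = 1.697 eV ≈ 1.70 eV.

1.70 eV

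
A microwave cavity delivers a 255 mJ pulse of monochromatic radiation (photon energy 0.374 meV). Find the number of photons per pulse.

Per-photon energy: E = 5.992e-23 J (from energy = 0.374 meV).
N = E_total / E_photon = 0.255 J / 5.992e-23 J = 4.26e21.

4.26e21 photons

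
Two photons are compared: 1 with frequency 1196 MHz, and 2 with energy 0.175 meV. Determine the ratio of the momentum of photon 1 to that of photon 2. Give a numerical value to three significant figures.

p_1 = 2.643·10^-33 kg·m/s (from frequency = 1196 MHz, via p = hf/c).
p_2 = 9.353·10^-32 kg·m/s (from energy = 0.175 meV, via p = E/c).
Ratio = 2.643·10^-33 / 9.353·10^-32 = 0.0283.

0.0283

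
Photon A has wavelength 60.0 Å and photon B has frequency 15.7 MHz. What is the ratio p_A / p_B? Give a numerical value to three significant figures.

p_A = 1.104 × 10^-25 kg·m/s (from wavelength = 60.0 Å, via p = h/λ).
p_B = 3.470 × 10^-35 kg·m/s (from frequency = 15.7 MHz, via p = hf/c).
Ratio = 1.104 × 10^-25 / 3.470 × 10^-35 = 3.18 × 10^9.

3.18 × 10^9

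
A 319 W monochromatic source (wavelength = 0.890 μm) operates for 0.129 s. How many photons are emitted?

Total energy: E_total = P·t = 319 × 0.129 = 41.15 J.
Per-photon energy: E = 2.232e-19 J.
N = E_total / E_photon = 1.84e20.

1.84e20 photons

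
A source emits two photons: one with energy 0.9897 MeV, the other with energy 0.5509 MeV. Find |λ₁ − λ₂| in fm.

998 fm

Using λ = hc/E: λ₁ = 1.2527 × 10^-12 m, λ₂ = 2.2506 × 10^-12 m.
|Δλ| = |1.2527 × 10^-12 − 2.2506 × 10^-12| = 9.98 × 10^-13 m = 998 fm.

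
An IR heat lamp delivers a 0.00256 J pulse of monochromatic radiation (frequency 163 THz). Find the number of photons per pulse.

Per-photon energy: E = 1.080e-19 J (from frequency = 163 THz).
N = E_total / E_photon = 0.00256 J / 1.080e-19 J = 2.37e16.

2.37e16 photons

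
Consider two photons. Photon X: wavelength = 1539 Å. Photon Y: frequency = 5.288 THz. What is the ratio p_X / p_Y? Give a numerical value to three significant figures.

p_X = 4.305 × 10^-27 kg·m/s (from wavelength = 1539 Å, via p = h/λ).
p_Y = 1.169 × 10^-29 kg·m/s (from frequency = 5.288 THz, via p = hf/c).
Ratio = 4.305 × 10^-27 / 1.169 × 10^-29 = 368.

368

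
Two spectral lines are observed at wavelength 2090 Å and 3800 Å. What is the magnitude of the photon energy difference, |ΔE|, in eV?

Using E = hc/λ: E₁ = 9.505 × 10^-19 J, E₂ = 5.227 × 10^-19 J.
|ΔE| = |9.505 × 10^-19 − 5.227 × 10^-19| = 4.28 × 10^-19 J = 2.67 eV.

2.67 eV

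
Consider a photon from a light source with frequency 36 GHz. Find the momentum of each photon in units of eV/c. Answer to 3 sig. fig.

In SI units: f = 36 GHz = 3.6e10 Hz.
For a photon p = hf/c, so p = 7.957e-32 kg·m/s.
Converting to eV/c: p = 1.489e-4 eV/c ≈ 1.49e-4 eV/c.

1.49e-4 eV/c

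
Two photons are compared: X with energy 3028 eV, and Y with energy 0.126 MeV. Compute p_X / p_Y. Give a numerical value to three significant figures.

p_X = 1.618 × 10^-24 kg·m/s (from energy = 3028 eV, via p = E/c).
p_Y = 6.734 × 10^-23 kg·m/s (from energy = 0.126 MeV, via p = E/c).
Ratio = 1.618 × 10^-24 / 6.734 × 10^-23 = 0.0240.

0.0240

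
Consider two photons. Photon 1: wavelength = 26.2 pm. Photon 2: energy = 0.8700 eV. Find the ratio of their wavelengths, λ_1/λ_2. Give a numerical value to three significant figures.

1.84 × 10^-5

λ_1 = 2.620 × 10^-11 m (from wavelength = 26.2 pm, via λ given directly).
λ_2 = 1.425 × 10^-6 m (from energy = 0.8700 eV, via λ = hc/E).
Ratio = 2.620 × 10^-11 / 1.425 × 10^-6 = 1.84 × 10^-5.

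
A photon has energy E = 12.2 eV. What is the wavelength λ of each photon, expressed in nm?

Take h = 6.62607015e-34 J·s, c = 2.99792458e8 m/s, 1 eV = 1.602176634e-19 J.
First convert: E = 12.2 eV = 1.9547e-18 J.
For a photon λ = hc/E, so λ = 1.016e-7 m.
Converting to nm: λ = 101.6 nm ≈ 102 nm.

102 nm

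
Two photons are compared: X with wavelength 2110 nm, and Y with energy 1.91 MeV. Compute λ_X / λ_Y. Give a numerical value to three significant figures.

3.25·10^6

λ_X = 2.110·10^-6 m (from wavelength = 2110 nm, via λ given directly).
λ_Y = 6.491·10^-13 m (from energy = 1.91 MeV, via λ = hc/E).
Ratio = 2.110·10^-6 / 6.491·10^-13 = 3.25·10^6.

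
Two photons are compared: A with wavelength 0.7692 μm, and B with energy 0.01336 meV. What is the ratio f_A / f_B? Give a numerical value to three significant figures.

1.21 × 10^5

f_A = 3.897 × 10^14 Hz (from wavelength = 0.7692 μm, via f = c/λ).
f_B = 3.230 × 10^9 Hz (from energy = 0.01336 meV, via f = E/h).
Ratio = 3.897 × 10^14 / 3.230 × 10^9 = 1.21 × 10^5.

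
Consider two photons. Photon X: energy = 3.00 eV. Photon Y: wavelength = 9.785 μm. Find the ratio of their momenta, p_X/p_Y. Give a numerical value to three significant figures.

23.7

p_X = 1.603e-27 kg·m/s (from energy = 3.00 eV, via p = E/c).
p_Y = 6.772e-29 kg·m/s (from wavelength = 9.785 μm, via p = h/λ).
Ratio = 1.603e-27 / 6.772e-29 = 23.7.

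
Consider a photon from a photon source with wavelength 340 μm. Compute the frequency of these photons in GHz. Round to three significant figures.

Use c = 2.99792458 × 10^8 m/s.
In SI units: λ = 340 μm = 3.40 × 10^-4 m.
The photon relation is f = c/λ, giving f = 8.817 × 10^11 Hz.
Converting to GHz: f = 881.7 GHz ≈ 882 GHz.

882 GHz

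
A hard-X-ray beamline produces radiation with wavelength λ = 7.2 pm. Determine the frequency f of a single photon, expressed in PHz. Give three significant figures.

First convert: λ = 7.2 pm = 7.2·10^-12 m.
Since f = c/λ for a photon, f = 4.164·10^19 Hz.
Converting to PHz: f = 41640 PHz ≈ 4.16·10^4 PHz.

4.16·10^4 PHz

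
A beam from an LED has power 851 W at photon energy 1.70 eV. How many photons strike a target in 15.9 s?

4.97e22 photons

Total energy: E_total = P·t = 851 × 15.9 = 13530 J.
Per-photon energy: E = 2.724e-19 J.
N = E_total / E_photon = 4.97e22.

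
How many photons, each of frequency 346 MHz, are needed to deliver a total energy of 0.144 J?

6.28 × 10^23 photons

Per-photon energy: E = 2.293 × 10^-25 J (from frequency = 346 MHz).
N = E_total / E_photon = 0.144 J / 2.293 × 10^-25 J = 6.28 × 10^23.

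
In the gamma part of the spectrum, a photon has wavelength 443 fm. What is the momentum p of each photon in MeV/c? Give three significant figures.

2.80 MeV/c

First convert: λ = 443 fm = 4.43e-13 m.
For a photon p = h/λ, so p = 1.496e-21 kg·m/s.
Converting to MeV/c: p = 2.799 MeV/c ≈ 2.80 MeV/c.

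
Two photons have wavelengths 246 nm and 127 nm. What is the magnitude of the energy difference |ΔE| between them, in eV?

Using E = hc/λ: E₁ = 8.075e-19 J, E₂ = 1.564e-18 J.
|ΔE| = |8.075e-19 − 1.564e-18| = 7.57e-19 J = 4.72 eV.

4.72 eV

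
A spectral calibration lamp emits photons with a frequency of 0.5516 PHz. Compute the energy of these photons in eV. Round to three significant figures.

2.28 eV

Use h = 6.62607015e-34 J·s, 1 eV = 1.602176634e-19 J.
In SI units: f = 0.5516 PHz = 5.516e14 Hz.
Apply E = hf: E = 3.655e-19 J.
Converting to eV: E = 2.281 eV ≈ 2.28 eV.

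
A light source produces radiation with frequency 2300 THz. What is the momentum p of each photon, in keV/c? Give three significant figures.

In SI units: f = 2300 THz = 2.300 × 10^15 Hz.
For a photon p = hf/c, so p = 5.084 × 10^-27 kg·m/s.
Converting to keV/c: p = 0.009512 keV/c ≈ 9.51 × 10^-3 keV/c.

9.51 × 10^-3 keV/c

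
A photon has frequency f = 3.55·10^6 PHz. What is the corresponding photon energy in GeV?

Take h = 6.62607015·10^-34 J·s, 1 eV = 1.602176634·10^-19 J.
In SI units: f = 3.55·10^6 PHz = 3.55·10^21 Hz.
The photon relation is E = hf, giving E = 2.352·10^-12 J.
Converting to GeV: E = 0.01468 GeV ≈ 0.0147 GeV.

0.0147 GeV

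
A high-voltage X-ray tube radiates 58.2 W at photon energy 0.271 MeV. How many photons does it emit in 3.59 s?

Total energy: E_total = P·t = 58.2 × 3.59 = 208.9 J.
Per-photon energy: E = 4.342 × 10^-14 J.
N = E_total / E_photon = 4.81 × 10^15.

4.81 × 10^15 photons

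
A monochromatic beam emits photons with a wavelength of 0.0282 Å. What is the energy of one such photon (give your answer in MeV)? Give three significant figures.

First convert: λ = 0.0282 Å = 2.82·10^-12 m.
For a photon E = hc/λ, so E = 7.044·10^-14 J.
Converting to MeV: E = 0.4397 MeV ≈ 0.440 MeV.

0.440 MeV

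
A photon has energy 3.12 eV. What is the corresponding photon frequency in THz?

Convert to SI: E = 3.12 eV = 4.9988 × 10^-19 J.
Apply f = E/h: f = 7.544 × 10^14 Hz.
Converting to THz: f = 754.4 THz ≈ 754 THz.

754 THz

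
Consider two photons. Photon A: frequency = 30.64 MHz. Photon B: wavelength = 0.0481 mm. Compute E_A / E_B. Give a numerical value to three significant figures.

E_A = 2.030e-26 J (from frequency = 30.64 MHz, via E = hf).
E_B = 4.130e-21 J (from wavelength = 0.0481 mm, via E = hc/λ).
Ratio = 2.030e-26 / 4.130e-21 = 4.92e-6.

4.92e-6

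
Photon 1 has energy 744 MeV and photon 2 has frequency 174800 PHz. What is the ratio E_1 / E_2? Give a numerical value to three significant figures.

E_1 = 1.192e-10 J (from energy = 744 MeV, via E given directly).
E_2 = 1.158e-13 J (from frequency = 174800 PHz, via E = hf).
Ratio = 1.192e-10 / 1.158e-13 = 1030.

1030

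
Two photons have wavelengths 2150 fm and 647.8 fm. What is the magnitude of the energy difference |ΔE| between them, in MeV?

1.34 MeV

Using E = hc/λ: E₁ = 9.2393e-14 J, E₂ = 3.0664e-13 J.
|ΔE| = |9.2393e-14 − 3.0664e-13| = 2.14e-13 J = 1.34 MeV.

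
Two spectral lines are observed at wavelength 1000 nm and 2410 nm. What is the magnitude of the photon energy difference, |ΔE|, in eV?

0.725 eV

Using E = hc/λ: E₁ = 1.986e-19 J, E₂ = 8.243e-20 J.
|ΔE| = |1.986e-19 − 8.243e-20| = 1.16e-19 J = 0.725 eV.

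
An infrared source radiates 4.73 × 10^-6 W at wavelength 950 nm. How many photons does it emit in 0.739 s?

1.67 × 10^13 photons

Total energy: E_total = P·t = 4.73 × 10^-6 × 0.739 = 3.495 × 10^-6 J.
Per-photon energy: E = 2.091 × 10^-19 J.
N = E_total / E_photon = 1.67 × 10^13.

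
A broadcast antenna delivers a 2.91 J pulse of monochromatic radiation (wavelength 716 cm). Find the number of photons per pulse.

1.05e26 photons

Per-photon energy: E = 2.774e-26 J (from wavelength = 716 cm).
N = E_total / E_photon = 2.91 J / 2.774e-26 J = 1.05e26.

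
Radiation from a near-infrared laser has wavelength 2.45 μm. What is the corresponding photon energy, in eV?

(h = 6.62607015 × 10^-34 J·s, c = 2.99792458 × 10^8 m/s, 1 eV = 1.602176634 × 10^-19 J.)
First convert: λ = 2.45 μm = 2.45 × 10^-6 m.
Since E = hc/λ for a photon, E = 8.108 × 10^-20 J.
Converting to eV: E = 0.5061 eV ≈ 0.506 eV.

0.506 eV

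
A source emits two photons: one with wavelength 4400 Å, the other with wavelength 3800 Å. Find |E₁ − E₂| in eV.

Using E = hc/λ: E₁ = 4.5146e-19 J, E₂ = 5.2275e-19 J.
|ΔE| = |4.5146e-19 − 5.2275e-19| = 7.13e-20 J = 0.445 eV.

0.445 eV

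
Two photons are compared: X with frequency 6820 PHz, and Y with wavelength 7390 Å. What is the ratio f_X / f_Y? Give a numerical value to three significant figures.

f_X = 6.820 × 10^18 Hz (from frequency = 6820 PHz, via f given directly).
f_Y = 4.057 × 10^14 Hz (from wavelength = 7390 Å, via f = c/λ).
Ratio = 6.820 × 10^18 / 4.057 × 10^14 = 1.68 × 10^4.

1.68 × 10^4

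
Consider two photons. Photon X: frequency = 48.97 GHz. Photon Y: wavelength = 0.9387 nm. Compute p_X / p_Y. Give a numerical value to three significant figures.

p_X = 1.082·10^-31 kg·m/s (from frequency = 48.97 GHz, via p = hf/c).
p_Y = 7.059·10^-25 kg·m/s (from wavelength = 0.9387 nm, via p = h/λ).
Ratio = 1.082·10^-31 / 7.059·10^-25 = 1.53·10^-7.

1.53·10^-7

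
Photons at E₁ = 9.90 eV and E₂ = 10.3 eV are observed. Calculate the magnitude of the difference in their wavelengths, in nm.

Using λ = hc/E: λ₁ = 1.252 × 10^-7 m, λ₂ = 1.204 × 10^-7 m.
|Δλ| = |1.252 × 10^-7 − 1.204 × 10^-7| = 4.86 × 10^-9 m = 4.86 nm.

4.86 nm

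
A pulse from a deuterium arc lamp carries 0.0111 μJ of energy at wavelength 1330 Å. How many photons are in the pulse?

Per-photon energy: E = 1.494e-18 J (from wavelength = 1330 Å).
N = E_total / E_photon = 1.11e-8 J / 1.494e-18 J = 7.43e9.

7.43e9 photons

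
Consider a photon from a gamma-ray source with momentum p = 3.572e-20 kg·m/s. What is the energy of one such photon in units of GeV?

0.0668 GeV

The photon relation is E = pc, giving E = 1.071e-11 J.
Converting to GeV: E = 0.06684 GeV ≈ 0.0668 GeV.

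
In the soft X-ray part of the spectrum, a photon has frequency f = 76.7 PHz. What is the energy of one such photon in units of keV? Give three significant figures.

Use h = 6.62607015e-34 J·s, 1 eV = 1.602176634e-19 J.
In SI units: f = 76.7 PHz = 7.67e16 Hz.
Since E = hf for a photon, E = 5.082e-17 J.
Converting to keV: E = 0.3172 keV ≈ 0.317 keV.

0.317 keV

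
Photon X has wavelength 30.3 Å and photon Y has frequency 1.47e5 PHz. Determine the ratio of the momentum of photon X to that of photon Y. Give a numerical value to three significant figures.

6.73e-4

p_X = 2.187e-25 kg·m/s (from wavelength = 30.3 Å, via p = h/λ).
p_Y = 3.249e-22 kg·m/s (from frequency = 1.47e5 PHz, via p = hf/c).
Ratio = 2.187e-25 / 3.249e-22 = 6.73e-4.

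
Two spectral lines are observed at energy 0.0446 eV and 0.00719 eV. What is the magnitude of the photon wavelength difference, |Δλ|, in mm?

0.145 mm

Using λ = hc/E: λ₁ = 2.780 × 10^-5 m, λ₂ = 1.724 × 10^-4 m.
|Δλ| = |2.780 × 10^-5 − 1.724 × 10^-4| = 1.45 × 10^-4 m = 0.145 mm.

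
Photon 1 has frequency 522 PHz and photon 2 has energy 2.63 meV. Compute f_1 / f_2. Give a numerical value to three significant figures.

8.21·10^5

f_1 = 5.220·10^17 Hz (from frequency = 522 PHz, via f given directly).
f_2 = 6.359·10^11 Hz (from energy = 2.63 meV, via f = E/h).
Ratio = 5.220·10^17 / 6.359·10^11 = 8.21·10^5.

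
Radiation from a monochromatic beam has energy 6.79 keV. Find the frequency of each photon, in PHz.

Use h = 6.62607015·10^-34 J·s, 1 eV = 1.602176634·10^-19 J.
First convert: E = 6.79 keV = 1.0879·10^-15 J.
For a photon f = E/h, so f = 1.642·10^18 Hz.
Converting to PHz: f = 1642 PHz ≈ 1640 PHz.

1640 PHz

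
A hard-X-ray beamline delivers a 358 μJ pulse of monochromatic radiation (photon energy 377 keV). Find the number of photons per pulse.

5.93e9 photons

Per-photon energy: E = 6.040e-14 J (from energy = 377 keV).
N = E_total / E_photon = 3.58e-4 J / 6.040e-14 J = 5.93e9.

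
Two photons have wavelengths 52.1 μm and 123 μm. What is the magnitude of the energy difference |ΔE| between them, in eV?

Using E = hc/λ: E₁ = 3.813·10^-21 J, E₂ = 1.615·10^-21 J.
|ΔE| = |3.813·10^-21 − 1.615·10^-21| = 2.20·10^-21 J = 0.0137 eV.

0.0137 eV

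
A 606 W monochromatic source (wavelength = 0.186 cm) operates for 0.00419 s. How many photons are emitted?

Total energy: E_total = P·t = 606 × 0.00419 = 2.539 J.
Per-photon energy: E = 1.068 × 10^-22 J.
N = E_total / E_photon = 2.38 × 10^22.

2.38 × 10^22 photons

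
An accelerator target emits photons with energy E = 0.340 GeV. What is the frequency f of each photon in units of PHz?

8.22 × 10^7 PHz

Take h = 6.62607015 × 10^-34 J·s, 1 eV = 1.602176634 × 10^-19 J.
Convert to SI: E = 0.340 GeV = 5.4474 × 10^-11 J.
The photon relation is f = E/h, giving f = 8.221 × 10^22 Hz.
Converting to PHz: f = 8.221 × 10^7 PHz ≈ 8.22 × 10^7 PHz.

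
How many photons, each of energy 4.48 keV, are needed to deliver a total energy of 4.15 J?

Per-photon energy: E = 7.178e-16 J (from energy = 4.48 keV).
N = E_total / E_photon = 4.15 J / 7.178e-16 J = 5.78e15.

5.78e15 photons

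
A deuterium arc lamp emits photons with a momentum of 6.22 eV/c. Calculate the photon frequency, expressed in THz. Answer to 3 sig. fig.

Use h = 6.62607015 × 10^-34 J·s, c = 2.99792458 × 10^8 m/s, 1 eV = 1.602176634 × 10^-19 J.
In SI units: p = 6.22 eV/c = 3.3241 × 10^-27 kg·m/s.
Apply f = pc/h: f = 1.504 × 10^15 Hz.
Converting to THz: f = 1504 THz ≈ 1500 THz.

1500 THz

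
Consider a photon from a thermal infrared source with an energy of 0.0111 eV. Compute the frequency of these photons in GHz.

Take h = 6.62607015e-34 J·s, 1 eV = 1.602176634e-19 J.
Convert to SI: E = 0.0111 eV = 1.7784e-21 J.
Since f = E/h for a photon, f = 2.684e12 Hz.
Converting to GHz: f = 2684 GHz ≈ 2680 GHz.

2680 GHz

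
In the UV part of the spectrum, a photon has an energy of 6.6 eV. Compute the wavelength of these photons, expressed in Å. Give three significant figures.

First convert: E = 6.6 eV = 1.0574 × 10^-18 J.
For a photon λ = hc/E, so λ = 1.879 × 10^-7 m.
Converting to Å: λ = 1879 Å ≈ 1880 Å.

1880 Å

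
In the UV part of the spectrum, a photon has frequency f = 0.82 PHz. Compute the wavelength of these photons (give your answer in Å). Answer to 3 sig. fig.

3660 Å

In SI units: f = 0.82 PHz = 8.2e14 Hz.
Apply λ = c/f: λ = 3.656e-7 m.
Converting to Å: λ = 3656 Å ≈ 3660 Å.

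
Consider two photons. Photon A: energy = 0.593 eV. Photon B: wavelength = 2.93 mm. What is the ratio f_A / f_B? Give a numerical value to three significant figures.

f_A = 1.434 × 10^14 Hz (from energy = 0.593 eV, via f = E/h).
f_B = 1.023 × 10^11 Hz (from wavelength = 2.93 mm, via f = c/λ).
Ratio = 1.434 × 10^14 / 1.023 × 10^11 = 1400.

1400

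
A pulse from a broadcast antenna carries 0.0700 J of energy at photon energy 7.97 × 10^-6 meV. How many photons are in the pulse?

5.48 × 10^25 photons

Per-photon energy: E = 1.277 × 10^-27 J (from energy = 7.97 × 10^-6 meV).
N = E_total / E_photon = 0.0700 J / 1.277 × 10^-27 J = 5.48 × 10^25.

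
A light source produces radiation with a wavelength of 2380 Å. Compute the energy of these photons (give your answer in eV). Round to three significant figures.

Use h = 6.62607015 × 10^-34 J·s, c = 2.99792458 × 10^8 m/s, 1 eV = 1.602176634 × 10^-19 J.
Convert to SI: λ = 2380 Å = 2.38 × 10^-7 m.
Since E = hc/λ for a photon, E = 8.346 × 10^-19 J.
Converting to eV: E = 5.209 eV ≈ 5.21 eV.

5.21 eV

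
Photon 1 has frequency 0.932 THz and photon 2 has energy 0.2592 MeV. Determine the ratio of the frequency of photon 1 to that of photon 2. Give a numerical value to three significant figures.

f_1 = 9.320 × 10^11 Hz (from frequency = 0.932 THz, via f given directly).
f_2 = 6.267 × 10^19 Hz (from energy = 0.2592 MeV, via f = E/h).
Ratio = 9.320 × 10^11 / 6.267 × 10^19 = 1.49 × 10^-8.

1.49 × 10^-8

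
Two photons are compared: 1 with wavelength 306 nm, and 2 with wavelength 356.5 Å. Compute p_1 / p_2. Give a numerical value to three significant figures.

0.117

p_1 = 2.165 × 10^-27 kg·m/s (from wavelength = 306 nm, via p = h/λ).
p_2 = 1.859 × 10^-26 kg·m/s (from wavelength = 356.5 Å, via p = h/λ).
Ratio = 2.165 × 10^-27 / 1.859 × 10^-26 = 0.117.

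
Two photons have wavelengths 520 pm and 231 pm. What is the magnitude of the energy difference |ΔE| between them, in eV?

Using E = hc/λ: E₁ = 3.820e-16 J, E₂ = 8.599e-16 J.
|ΔE| = |3.820e-16 − 8.599e-16| = 4.78e-16 J = 2980 eV.

2980 eV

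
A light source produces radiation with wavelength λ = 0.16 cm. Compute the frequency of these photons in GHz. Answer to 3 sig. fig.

187 GHz

Take c = 2.99792458·10^8 m/s.
In SI units: λ = 0.16 cm = 0.0016 m.
The photon relation is f = c/λ, giving f = 1.874·10^11 Hz.
Converting to GHz: f = 187.4 GHz ≈ 187 GHz.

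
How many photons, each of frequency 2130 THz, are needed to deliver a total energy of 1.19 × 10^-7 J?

Per-photon energy: E = 1.411 × 10^-18 J (from frequency = 2130 THz).
N = E_total / E_photon = 1.19 × 10^-7 J / 1.411 × 10^-18 J = 8.43 × 10^10.

8.43 × 10^10 photons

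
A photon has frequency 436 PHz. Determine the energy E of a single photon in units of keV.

1.80 keV

Use h = 6.62607015e-34 J·s, 1 eV = 1.602176634e-19 J.
Convert to SI: f = 436 PHz = 4.36e17 Hz.
Apply E = hf: E = 2.889e-16 J.
Converting to keV: E = 1.803 keV ≈ 1.80 keV.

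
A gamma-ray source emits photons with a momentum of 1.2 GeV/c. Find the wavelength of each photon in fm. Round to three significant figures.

(h = 6.62607015 × 10^-34 J·s, c = 2.99792458 × 10^8 m/s, 1 eV = 1.602176634 × 10^-19 J.)
Convert to SI: p = 1.2 GeV/c = 6.4131 × 10^-19 kg·m/s.
For a photon λ = h/p, so λ = 1.033 × 10^-15 m.
Converting to fm: λ = 1.033 fm ≈ 1.03 fm.

1.03 fm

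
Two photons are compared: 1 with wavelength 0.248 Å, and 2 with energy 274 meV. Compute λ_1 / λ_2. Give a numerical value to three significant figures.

λ_1 = 2.480e-11 m (from wavelength = 0.248 Å, via λ given directly).
λ_2 = 4.525e-6 m (from energy = 274 meV, via λ = hc/E).
Ratio = 2.480e-11 / 4.525e-6 = 5.48e-6.

5.48e-6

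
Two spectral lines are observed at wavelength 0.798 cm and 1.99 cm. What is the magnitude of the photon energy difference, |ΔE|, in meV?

0.0931 meV

Using E = hc/λ: E₁ = 2.489e-23 J, E₂ = 9.982e-24 J.
|ΔE| = |2.489e-23 − 9.982e-24| = 1.49e-23 J = 0.0931 meV.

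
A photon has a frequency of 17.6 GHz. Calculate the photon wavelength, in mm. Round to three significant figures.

Use c = 2.99792458 × 10^8 m/s.
In SI units: f = 17.6 GHz = 1.76 × 10^10 Hz.
Since λ = c/f for a photon, λ = 0.01703 m.
Converting to mm: λ = 17.03 mm ≈ 17.0 mm.

17.0 mm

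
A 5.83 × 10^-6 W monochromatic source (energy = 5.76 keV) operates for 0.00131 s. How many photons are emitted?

8.28 × 10^6 photons

Total energy: E_total = P·t = 5.83 × 10^-6 × 0.00131 = 7.637 × 10^-9 J.
Per-photon energy: E = 9.229 × 10^-16 J.
N = E_total / E_photon = 8.28 × 10^6.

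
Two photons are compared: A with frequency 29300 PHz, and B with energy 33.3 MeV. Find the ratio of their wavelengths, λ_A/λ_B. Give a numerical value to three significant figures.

275

λ_A = 1.023 × 10^-11 m (from frequency = 29300 PHz, via λ = c/f).
λ_B = 3.723 × 10^-14 m (from energy = 33.3 MeV, via λ = hc/E).
Ratio = 1.023 × 10^-11 / 3.723 × 10^-14 = 275.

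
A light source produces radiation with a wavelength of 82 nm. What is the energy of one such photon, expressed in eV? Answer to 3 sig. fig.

15.1 eV

Take h = 6.62607015e-34 J·s, c = 2.99792458e8 m/s, 1 eV = 1.602176634e-19 J.
Convert to SI: λ = 82 nm = 8.2e-8 m.
For a photon E = hc/λ, so E = 2.422e-18 J.
Converting to eV: E = 15.12 eV ≈ 15.1 eV.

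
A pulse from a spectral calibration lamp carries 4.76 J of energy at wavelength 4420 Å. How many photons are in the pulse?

Per-photon energy: E = 4.494e-19 J (from wavelength = 4420 Å).
N = E_total / E_photon = 4.76 J / 4.494e-19 J = 1.06e19.

1.06e19 photons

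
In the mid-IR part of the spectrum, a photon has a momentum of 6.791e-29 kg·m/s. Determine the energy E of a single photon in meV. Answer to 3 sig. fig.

127 meV

Since E = pc for a photon, E = 2.036e-20 J.
Converting to meV: E = 127.1 meV ≈ 127 meV.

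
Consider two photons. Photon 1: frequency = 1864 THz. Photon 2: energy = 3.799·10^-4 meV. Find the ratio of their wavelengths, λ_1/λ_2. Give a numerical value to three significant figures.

4.93·10^-8

λ_1 = 1.608·10^-7 m (from frequency = 1864 THz, via λ = c/f).
λ_2 = 3.264 m (from energy = 3.799·10^-4 meV, via λ = hc/E).
Ratio = 1.608·10^-7 / 3.264 = 4.93·10^-8.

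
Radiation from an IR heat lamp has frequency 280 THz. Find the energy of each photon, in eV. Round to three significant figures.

1.16 eV

Take h = 6.62607015·10^-34 J·s, 1 eV = 1.602176634·10^-19 J.
First convert: f = 280 THz = 2.8·10^14 Hz.
Apply E = hf: E = 1.855·10^-19 J.
Converting to eV: E = 1.158 eV ≈ 1.16 eV.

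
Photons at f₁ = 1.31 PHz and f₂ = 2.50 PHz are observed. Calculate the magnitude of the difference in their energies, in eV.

4.92 eV

Using E = hf: E₁ = 8.680e-19 J, E₂ = 1.657e-18 J.
|ΔE| = |8.680e-19 − 1.657e-18| = 7.89e-19 J = 4.92 eV.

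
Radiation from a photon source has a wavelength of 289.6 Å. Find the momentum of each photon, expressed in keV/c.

Use h = 6.62607015e-34 J·s, c = 2.99792458e8 m/s, 1 eV = 1.602176634e-19 J.
In SI units: λ = 289.6 Å = 2.896e-8 m.
Apply p = h/λ: p = 2.288e-26 kg·m/s.
Converting to keV/c: p = 0.04281 keV/c ≈ 0.0428 keV/c.

0.0428 keV/c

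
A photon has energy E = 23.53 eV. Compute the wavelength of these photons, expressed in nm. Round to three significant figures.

52.7 nm

Use h = 6.62607015e-34 J·s, c = 2.99792458e8 m/s, 1 eV = 1.602176634e-19 J.
First convert: E = 23.53 eV = 3.7699e-18 J.
Apply λ = hc/E: λ = 5.269e-8 m.
Converting to nm: λ = 52.69 nm ≈ 52.7 nm.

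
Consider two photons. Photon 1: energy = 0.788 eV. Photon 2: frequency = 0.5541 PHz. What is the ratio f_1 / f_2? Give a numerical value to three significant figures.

0.344

f_1 = 1.905e14 Hz (from energy = 0.788 eV, via f = E/h).
f_2 = 5.541e14 Hz (from frequency = 0.5541 PHz, via f given directly).
Ratio = 1.905e14 / 5.541e14 = 0.344.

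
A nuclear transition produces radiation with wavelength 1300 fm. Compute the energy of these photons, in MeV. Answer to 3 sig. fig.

0.954 MeV

Use h = 6.62607015 × 10^-34 J·s, c = 2.99792458 × 10^8 m/s, 1 eV = 1.602176634 × 10^-19 J.
First convert: λ = 1300 fm = 1.3 × 10^-12 m.
Apply E = hc/λ: E = 1.528 × 10^-13 J.
Converting to MeV: E = 0.9537 MeV ≈ 0.954 MeV.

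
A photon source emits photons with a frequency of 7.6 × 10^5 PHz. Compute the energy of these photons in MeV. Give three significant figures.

Use h = 6.62607015 × 10^-34 J·s, 1 eV = 1.602176634 × 10^-19 J.
First convert: f = 7.6 × 10^5 PHz = 7.6 × 10^20 Hz.
For a photon E = hf, so E = 5.036 × 10^-13 J.
Converting to MeV: E = 3.143 MeV ≈ 3.14 MeV.

3.14 MeV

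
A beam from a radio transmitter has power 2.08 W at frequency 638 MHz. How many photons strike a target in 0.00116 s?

Total energy: E_total = P·t = 2.08 × 0.00116 = 0.002413 J.
Per-photon energy: E = 4.227e-25 J.
N = E_total / E_photon = 5.71e21.

5.71e21 photons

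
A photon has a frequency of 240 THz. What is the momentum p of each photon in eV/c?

First convert: f = 240 THz = 2.40 × 10^14 Hz.
For a photon p = hf/c, so p = 5.305 × 10^-28 kg·m/s.
Converting to eV/c: p = 0.9926 eV/c ≈ 0.993 eV/c.

0.993 eV/c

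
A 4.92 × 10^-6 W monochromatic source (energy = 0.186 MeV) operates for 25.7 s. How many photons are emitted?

Total energy: E_total = P·t = 4.92 × 10^-6 × 25.7 = 1.264 × 10^-4 J.
Per-photon energy: E = 2.980 × 10^-14 J.
N = E_total / E_photon = 4.24 × 10^9.

4.24 × 10^9 photons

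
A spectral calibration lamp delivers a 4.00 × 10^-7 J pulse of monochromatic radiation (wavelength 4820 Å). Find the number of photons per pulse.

Per-photon energy: E = 4.121 × 10^-19 J (from wavelength = 4820 Å).
N = E_total / E_photon = 4.00 × 10^-7 J / 4.121 × 10^-19 J = 9.71 × 10^11.

9.71 × 10^11 photons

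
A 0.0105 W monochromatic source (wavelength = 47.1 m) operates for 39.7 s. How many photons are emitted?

9.88e25 photons

Total energy: E_total = P·t = 0.0105 × 39.7 = 0.4169 J.
Per-photon energy: E = 4.218e-27 J.
N = E_total / E_photon = 9.88e25.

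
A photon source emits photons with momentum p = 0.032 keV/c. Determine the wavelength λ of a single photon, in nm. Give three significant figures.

38.7 nm

Use h = 6.62607015·10^-34 J·s, c = 2.99792458·10^8 m/s, 1 eV = 1.602176634·10^-19 J.
In SI units: p = 0.032 keV/c = 1.7102·10^-26 kg·m/s.
The photon relation is λ = h/p, giving λ = 3.875·10^-8 m.
Converting to nm: λ = 38.75 nm ≈ 38.7 nm.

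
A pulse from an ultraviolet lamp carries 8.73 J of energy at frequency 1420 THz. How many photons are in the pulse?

9.28 × 10^18 photons

Per-photon energy: E = 9.409 × 10^-19 J (from frequency = 1420 THz).
N = E_total / E_photon = 8.73 J / 9.409 × 10^-19 J = 9.28 × 10^18.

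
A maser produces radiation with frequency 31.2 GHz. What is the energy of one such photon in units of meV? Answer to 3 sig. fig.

In SI units: f = 31.2 GHz = 3.12e10 Hz.
Since E = hf for a photon, E = 2.067e-23 J.
Converting to meV: E = 0.1290 meV ≈ 0.129 meV.

0.129 meV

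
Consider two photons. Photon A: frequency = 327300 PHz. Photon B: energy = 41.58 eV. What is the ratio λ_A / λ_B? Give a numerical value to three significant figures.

3.07·10^-5

λ_A = 9.160·10^-13 m (from frequency = 327300 PHz, via λ = c/f).
λ_B = 2.982·10^-8 m (from energy = 41.58 eV, via λ = hc/E).
Ratio = 9.160·10^-13 / 2.982·10^-8 = 3.07·10^-5.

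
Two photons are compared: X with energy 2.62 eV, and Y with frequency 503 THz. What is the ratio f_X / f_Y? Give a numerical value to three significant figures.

f_X = 6.335 × 10^14 Hz (from energy = 2.62 eV, via f = E/h).
f_Y = 5.030 × 10^14 Hz (from frequency = 503 THz, via f given directly).
Ratio = 6.335 × 10^14 / 5.030 × 10^14 = 1.26.

1.26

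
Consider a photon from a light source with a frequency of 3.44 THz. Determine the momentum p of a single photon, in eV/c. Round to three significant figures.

0.0142 eV/c

First convert: f = 3.44 THz = 3.44 × 10^12 Hz.
For a photon p = hf/c, so p = 7.603 × 10^-30 kg·m/s.
Converting to eV/c: p = 0.01423 eV/c ≈ 0.0142 eV/c.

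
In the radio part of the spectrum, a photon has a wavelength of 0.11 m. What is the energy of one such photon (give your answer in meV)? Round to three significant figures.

0.0113 meV

(h = 6.62607015e-34 J·s, c = 2.99792458e8 m/s, 1 eV = 1.602176634e-19 J.)
For a photon E = hc/λ, so E = 1.806e-24 J.
Converting to meV: E = 0.01127 meV ≈ 0.0113 meV.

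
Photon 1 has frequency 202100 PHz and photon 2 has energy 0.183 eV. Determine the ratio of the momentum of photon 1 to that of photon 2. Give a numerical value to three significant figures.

p_1 = 4.467e-22 kg·m/s (from frequency = 202100 PHz, via p = hf/c).
p_2 = 9.780e-29 kg·m/s (from energy = 0.183 eV, via p = E/c).
Ratio = 4.467e-22 / 9.780e-29 = 4.57e6.

4.57e6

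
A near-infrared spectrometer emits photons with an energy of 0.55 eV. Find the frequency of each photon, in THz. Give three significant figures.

In SI units: E = 0.55 eV = 8.8120e-20 J.
Apply f = E/h: f = 1.330e14 Hz.
Converting to THz: f = 133.0 THz ≈ 133 THz.

133 THz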